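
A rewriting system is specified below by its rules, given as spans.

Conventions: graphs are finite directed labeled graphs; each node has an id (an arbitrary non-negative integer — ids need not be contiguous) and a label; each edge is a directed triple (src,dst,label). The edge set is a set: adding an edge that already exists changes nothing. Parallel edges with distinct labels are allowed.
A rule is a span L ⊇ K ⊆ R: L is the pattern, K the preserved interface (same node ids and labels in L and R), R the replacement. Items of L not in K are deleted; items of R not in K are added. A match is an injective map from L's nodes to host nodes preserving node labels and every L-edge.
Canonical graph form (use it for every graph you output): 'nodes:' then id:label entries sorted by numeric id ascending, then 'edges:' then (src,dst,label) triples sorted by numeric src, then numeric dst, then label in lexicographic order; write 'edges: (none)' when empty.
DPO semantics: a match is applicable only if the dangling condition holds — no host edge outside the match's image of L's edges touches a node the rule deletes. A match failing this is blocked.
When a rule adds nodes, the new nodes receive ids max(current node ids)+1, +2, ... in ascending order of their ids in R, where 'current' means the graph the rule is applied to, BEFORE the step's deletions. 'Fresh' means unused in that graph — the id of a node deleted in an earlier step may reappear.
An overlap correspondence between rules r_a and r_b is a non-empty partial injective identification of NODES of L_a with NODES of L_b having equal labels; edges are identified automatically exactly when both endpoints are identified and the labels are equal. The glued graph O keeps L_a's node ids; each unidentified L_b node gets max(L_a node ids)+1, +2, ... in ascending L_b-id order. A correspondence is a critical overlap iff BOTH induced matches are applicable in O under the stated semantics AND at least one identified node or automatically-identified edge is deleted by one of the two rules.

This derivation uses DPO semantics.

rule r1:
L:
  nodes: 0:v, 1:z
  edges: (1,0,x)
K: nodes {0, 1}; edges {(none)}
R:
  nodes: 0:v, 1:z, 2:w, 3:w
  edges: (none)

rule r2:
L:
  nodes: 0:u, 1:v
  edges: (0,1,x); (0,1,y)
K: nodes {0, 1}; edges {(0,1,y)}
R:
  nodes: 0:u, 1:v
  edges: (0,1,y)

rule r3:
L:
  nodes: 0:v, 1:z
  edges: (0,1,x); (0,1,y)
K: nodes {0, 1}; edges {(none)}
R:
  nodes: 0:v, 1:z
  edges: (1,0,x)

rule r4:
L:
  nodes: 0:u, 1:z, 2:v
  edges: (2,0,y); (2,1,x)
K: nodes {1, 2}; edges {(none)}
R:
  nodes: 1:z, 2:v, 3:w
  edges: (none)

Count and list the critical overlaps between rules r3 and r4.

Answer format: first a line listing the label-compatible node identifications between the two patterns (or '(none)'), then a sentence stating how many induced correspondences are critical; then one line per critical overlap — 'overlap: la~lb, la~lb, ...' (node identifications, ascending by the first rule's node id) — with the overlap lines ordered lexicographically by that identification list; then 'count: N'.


label-compatible node identifications between L(r3) and L(r4): 0~2, 1~1
1 of the induced correspondences is a critical overlap of r3 and r4.
overlap: 0~2, 1~1
count: 1


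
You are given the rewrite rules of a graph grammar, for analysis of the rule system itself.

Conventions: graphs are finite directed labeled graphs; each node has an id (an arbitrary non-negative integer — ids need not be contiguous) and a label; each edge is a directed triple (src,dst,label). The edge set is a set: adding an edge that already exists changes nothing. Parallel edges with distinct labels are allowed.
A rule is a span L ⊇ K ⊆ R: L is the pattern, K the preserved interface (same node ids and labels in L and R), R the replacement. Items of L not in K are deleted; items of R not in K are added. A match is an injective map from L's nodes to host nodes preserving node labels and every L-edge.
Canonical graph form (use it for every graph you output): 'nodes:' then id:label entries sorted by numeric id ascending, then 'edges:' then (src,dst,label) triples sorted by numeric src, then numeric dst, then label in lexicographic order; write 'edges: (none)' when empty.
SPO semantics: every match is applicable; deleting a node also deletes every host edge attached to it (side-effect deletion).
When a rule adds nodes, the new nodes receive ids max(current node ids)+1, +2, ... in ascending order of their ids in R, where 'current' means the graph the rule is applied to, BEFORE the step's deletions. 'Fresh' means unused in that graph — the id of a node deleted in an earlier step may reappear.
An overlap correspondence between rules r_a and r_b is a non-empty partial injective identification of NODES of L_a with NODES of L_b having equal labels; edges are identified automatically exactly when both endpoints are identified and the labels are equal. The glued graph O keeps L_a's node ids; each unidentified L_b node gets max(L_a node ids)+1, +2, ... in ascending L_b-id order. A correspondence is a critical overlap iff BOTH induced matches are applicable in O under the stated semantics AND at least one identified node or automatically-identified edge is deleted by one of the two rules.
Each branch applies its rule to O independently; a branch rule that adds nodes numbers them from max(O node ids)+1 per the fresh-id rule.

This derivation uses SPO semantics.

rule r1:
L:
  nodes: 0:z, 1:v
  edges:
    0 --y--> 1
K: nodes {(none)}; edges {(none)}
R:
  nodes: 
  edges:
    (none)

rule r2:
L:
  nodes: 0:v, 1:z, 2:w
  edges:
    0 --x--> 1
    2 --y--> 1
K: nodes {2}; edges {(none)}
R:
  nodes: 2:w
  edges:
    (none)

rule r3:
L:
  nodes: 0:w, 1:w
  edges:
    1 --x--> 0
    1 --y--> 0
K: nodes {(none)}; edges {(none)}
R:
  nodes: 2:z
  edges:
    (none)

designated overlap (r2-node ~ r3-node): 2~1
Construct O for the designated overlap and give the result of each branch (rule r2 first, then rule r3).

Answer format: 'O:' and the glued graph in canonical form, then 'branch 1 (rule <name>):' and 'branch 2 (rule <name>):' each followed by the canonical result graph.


O:
nodes: 0:v, 1:z, 2:w, 3:w
edges: (0,1,x); (2,1,y); (2,3,x); (2,3,y)
branch 1 (rule r2):
nodes: 2:w, 3:w
edges: (2,3,x); (2,3,y)
branch 2 (rule r3):
nodes: 0:v, 1:z, 4:z
edges: (0,1,x)


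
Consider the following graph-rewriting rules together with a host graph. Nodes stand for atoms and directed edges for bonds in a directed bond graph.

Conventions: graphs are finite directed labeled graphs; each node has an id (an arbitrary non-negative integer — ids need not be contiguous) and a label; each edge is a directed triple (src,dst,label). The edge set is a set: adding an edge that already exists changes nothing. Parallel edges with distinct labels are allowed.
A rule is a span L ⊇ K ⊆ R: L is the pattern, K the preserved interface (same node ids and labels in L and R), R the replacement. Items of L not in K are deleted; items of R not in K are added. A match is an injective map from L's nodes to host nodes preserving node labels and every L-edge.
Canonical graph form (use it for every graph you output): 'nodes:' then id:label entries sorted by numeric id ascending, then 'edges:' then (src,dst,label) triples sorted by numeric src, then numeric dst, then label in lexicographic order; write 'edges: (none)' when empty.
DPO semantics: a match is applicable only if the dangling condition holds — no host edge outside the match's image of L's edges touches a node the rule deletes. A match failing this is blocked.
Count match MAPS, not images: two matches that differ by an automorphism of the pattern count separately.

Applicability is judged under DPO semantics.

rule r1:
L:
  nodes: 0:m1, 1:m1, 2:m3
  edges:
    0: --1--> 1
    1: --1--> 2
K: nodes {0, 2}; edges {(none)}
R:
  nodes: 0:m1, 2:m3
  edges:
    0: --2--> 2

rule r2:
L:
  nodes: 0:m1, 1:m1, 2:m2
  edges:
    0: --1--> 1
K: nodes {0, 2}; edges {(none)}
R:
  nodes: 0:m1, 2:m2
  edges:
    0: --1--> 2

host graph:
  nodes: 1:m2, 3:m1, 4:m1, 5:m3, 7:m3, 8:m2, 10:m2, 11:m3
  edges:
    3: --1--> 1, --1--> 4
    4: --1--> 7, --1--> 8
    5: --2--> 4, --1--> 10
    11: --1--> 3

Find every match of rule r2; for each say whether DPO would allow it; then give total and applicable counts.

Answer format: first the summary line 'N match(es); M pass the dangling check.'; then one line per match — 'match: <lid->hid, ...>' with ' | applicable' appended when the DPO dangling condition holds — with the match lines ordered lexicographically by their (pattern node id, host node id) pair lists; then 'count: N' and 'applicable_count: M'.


3 match(es); 0 pass the dangling check.
match: 0->3, 1->4, 2->1
match: 0->3, 1->4, 2->8
match: 0->3, 1->4, 2->10
count: 3
applicable_count: 0


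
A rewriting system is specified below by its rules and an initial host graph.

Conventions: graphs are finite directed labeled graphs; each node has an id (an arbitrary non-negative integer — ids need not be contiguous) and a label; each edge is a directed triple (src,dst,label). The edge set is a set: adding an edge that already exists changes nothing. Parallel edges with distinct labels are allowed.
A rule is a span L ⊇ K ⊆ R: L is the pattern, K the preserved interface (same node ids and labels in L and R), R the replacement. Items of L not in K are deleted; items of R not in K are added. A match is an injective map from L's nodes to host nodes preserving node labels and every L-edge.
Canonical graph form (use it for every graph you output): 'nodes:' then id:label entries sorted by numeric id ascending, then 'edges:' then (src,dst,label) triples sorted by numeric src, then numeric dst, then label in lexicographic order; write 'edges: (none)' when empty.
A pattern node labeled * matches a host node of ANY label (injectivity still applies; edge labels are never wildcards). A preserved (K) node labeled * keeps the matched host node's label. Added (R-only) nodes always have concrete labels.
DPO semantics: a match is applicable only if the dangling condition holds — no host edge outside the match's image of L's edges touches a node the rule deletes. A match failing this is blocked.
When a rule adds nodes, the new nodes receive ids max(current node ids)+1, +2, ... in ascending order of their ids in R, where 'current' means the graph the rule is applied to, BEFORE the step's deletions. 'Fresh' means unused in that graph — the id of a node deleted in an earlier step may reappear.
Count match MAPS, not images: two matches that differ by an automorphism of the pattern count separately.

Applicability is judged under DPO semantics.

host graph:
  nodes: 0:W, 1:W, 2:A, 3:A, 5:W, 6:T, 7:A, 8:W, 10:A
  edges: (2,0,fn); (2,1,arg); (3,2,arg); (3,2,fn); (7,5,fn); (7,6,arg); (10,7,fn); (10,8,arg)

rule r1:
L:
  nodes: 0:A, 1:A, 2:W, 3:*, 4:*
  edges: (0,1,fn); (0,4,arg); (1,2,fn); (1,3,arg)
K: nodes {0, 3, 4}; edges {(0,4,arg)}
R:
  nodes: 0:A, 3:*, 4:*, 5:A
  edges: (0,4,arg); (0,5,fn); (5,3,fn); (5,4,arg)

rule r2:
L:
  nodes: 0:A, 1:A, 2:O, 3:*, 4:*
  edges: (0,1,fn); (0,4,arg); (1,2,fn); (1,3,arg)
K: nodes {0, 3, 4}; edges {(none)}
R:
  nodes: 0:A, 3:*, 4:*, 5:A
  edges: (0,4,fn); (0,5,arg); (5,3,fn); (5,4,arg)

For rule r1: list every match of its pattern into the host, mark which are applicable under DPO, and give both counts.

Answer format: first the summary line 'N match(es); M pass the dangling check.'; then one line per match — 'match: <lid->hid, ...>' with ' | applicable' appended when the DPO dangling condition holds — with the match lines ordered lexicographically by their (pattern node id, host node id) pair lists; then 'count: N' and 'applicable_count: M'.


1 match(es); 1 pass the dangling check.
match: 0->10, 1->7, 2->5, 3->6, 4->8 | applicable
count: 1
applicable_count: 1


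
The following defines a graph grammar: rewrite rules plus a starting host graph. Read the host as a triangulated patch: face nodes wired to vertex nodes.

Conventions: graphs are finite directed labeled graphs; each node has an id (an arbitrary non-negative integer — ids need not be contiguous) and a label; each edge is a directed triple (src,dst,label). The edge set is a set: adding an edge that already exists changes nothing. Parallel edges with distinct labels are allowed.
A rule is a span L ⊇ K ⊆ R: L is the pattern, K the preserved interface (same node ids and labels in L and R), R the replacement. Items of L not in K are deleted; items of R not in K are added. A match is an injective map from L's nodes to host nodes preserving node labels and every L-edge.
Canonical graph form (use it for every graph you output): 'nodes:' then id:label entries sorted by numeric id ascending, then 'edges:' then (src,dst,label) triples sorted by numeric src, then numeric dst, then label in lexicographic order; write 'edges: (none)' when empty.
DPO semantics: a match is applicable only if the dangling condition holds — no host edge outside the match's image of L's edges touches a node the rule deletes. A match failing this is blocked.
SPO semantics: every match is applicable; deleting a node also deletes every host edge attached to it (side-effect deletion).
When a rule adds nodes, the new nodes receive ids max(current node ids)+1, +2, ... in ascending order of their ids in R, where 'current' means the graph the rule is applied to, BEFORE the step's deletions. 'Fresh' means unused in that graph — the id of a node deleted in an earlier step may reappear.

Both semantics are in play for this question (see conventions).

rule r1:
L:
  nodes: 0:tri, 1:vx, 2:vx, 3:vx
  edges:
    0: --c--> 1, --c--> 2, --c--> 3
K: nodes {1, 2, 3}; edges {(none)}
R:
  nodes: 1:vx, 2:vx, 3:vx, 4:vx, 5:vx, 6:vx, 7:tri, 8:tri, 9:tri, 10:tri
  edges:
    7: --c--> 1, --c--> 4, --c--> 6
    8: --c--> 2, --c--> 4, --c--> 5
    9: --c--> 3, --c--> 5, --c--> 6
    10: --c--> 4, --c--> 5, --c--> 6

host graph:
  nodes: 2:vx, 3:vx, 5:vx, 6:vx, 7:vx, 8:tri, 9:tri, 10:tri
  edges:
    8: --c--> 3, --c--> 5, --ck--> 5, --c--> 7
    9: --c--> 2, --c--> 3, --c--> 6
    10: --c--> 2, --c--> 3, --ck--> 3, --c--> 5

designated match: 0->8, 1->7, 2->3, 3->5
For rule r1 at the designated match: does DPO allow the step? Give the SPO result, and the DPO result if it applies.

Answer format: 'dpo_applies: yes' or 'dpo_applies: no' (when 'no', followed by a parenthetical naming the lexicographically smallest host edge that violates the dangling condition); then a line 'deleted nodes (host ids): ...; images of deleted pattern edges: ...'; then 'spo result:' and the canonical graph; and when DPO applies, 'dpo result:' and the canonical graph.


dpo_applies: no
(the rule deletes node 8, which keeps host edge (8,5,ck) outside the match image — the dangling condition fails, DPO blocks; SPO proceeds and side-deletes such edges)
deleted nodes (host ids): 8; images of deleted pattern edges: (8,3,c); (8,5,c); (8,7,c)
spo result:
nodes: 2:vx, 3:vx, 5:vx, 6:vx, 7:vx, 9:tri, 10:tri, 11:vx, 12:vx, 13:vx, 14:tri, 15:tri, 16:tri, 17:tri
edges: (9,2,c); (9,3,c); (9,6,c); (10,2,c); (10,3,c); (10,3,ck); (10,5,c); (14,7,c); (14,11,c); (14,13,c); (15,3,c); (15,11,c); (15,12,c); (16,5,c); (16,12,c); (16,13,c); (17,11,c); (17,12,c); (17,13,c)


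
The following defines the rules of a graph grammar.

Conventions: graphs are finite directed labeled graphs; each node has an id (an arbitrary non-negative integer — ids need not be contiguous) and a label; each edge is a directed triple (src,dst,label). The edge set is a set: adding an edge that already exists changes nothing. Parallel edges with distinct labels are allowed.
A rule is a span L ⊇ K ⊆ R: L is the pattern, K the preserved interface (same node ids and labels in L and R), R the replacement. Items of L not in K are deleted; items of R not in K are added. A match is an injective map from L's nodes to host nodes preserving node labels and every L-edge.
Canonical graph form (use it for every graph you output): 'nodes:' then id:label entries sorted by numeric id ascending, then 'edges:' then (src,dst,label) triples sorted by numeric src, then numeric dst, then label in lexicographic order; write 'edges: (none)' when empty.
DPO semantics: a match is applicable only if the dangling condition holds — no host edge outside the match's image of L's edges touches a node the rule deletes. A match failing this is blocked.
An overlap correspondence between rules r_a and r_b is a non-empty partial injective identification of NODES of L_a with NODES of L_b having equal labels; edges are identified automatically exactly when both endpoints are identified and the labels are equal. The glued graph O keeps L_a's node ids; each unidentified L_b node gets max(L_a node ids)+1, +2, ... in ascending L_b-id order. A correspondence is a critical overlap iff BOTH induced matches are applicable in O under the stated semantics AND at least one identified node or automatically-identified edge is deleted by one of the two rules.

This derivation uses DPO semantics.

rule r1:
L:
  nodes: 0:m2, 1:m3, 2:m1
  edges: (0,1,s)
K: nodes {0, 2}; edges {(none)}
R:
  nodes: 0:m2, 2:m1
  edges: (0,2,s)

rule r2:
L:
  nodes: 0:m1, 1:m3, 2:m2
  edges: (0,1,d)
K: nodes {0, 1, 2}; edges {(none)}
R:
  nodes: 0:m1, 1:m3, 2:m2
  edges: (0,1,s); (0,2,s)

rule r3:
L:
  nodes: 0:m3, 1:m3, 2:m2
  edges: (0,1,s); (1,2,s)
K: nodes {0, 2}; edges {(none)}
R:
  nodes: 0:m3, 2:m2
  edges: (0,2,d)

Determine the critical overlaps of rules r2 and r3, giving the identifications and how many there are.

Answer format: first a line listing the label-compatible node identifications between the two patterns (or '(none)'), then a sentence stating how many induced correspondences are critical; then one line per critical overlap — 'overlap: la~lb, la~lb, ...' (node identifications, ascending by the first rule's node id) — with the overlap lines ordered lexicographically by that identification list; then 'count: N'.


label-compatible node identifications between L(r2) and L(r3): 1~0, 1~1, 2~2
0 of the induced correspondences are critical overlaps of r2 and r3.
count: 0


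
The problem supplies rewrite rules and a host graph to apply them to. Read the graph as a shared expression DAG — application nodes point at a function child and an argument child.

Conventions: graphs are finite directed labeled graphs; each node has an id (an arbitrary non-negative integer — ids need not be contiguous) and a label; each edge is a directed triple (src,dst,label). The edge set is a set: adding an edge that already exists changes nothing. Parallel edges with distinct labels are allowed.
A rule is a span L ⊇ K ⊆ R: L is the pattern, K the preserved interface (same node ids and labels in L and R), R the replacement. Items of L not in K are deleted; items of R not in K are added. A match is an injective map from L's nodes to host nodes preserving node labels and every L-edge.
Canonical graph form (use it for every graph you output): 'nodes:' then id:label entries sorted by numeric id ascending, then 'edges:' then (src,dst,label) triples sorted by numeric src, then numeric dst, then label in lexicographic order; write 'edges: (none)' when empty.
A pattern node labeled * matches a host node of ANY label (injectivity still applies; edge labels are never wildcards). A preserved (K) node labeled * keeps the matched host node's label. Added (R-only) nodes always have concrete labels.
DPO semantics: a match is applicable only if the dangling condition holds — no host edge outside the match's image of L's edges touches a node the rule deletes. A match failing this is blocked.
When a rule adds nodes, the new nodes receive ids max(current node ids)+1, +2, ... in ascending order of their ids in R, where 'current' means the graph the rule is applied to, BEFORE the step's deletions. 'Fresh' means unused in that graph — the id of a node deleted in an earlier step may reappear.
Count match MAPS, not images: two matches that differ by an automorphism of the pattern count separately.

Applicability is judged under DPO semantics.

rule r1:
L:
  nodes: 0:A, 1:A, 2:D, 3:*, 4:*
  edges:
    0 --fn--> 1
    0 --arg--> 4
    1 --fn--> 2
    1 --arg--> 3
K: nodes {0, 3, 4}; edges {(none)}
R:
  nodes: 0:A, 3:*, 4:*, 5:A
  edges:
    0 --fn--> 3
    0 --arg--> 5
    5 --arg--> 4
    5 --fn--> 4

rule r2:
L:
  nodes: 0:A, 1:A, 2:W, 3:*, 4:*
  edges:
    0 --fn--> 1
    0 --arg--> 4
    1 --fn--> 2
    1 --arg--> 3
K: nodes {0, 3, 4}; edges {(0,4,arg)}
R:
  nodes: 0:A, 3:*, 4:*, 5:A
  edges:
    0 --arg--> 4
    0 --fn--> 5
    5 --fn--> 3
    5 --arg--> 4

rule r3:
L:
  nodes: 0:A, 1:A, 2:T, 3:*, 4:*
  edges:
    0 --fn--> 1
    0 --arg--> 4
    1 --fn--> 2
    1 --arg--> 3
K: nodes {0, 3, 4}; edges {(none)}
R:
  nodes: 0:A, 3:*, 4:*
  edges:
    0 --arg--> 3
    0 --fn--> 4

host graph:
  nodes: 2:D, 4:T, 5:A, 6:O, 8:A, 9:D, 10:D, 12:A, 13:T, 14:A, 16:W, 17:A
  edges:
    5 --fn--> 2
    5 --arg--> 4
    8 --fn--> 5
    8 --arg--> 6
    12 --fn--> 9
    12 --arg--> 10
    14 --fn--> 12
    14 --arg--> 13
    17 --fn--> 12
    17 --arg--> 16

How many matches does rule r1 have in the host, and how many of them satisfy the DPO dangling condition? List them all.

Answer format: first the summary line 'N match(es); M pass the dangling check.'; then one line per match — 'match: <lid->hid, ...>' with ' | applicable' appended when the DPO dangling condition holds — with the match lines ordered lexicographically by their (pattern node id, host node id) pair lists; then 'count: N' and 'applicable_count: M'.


3 match(es); 1 pass the dangling check.
match: 0->8, 1->5, 2->2, 3->4, 4->6 | applicable
match: 0->14, 1->12, 2->9, 3->10, 4->13
match: 0->17, 1->12, 2->9, 3->10, 4->16
count: 3
applicable_count: 1


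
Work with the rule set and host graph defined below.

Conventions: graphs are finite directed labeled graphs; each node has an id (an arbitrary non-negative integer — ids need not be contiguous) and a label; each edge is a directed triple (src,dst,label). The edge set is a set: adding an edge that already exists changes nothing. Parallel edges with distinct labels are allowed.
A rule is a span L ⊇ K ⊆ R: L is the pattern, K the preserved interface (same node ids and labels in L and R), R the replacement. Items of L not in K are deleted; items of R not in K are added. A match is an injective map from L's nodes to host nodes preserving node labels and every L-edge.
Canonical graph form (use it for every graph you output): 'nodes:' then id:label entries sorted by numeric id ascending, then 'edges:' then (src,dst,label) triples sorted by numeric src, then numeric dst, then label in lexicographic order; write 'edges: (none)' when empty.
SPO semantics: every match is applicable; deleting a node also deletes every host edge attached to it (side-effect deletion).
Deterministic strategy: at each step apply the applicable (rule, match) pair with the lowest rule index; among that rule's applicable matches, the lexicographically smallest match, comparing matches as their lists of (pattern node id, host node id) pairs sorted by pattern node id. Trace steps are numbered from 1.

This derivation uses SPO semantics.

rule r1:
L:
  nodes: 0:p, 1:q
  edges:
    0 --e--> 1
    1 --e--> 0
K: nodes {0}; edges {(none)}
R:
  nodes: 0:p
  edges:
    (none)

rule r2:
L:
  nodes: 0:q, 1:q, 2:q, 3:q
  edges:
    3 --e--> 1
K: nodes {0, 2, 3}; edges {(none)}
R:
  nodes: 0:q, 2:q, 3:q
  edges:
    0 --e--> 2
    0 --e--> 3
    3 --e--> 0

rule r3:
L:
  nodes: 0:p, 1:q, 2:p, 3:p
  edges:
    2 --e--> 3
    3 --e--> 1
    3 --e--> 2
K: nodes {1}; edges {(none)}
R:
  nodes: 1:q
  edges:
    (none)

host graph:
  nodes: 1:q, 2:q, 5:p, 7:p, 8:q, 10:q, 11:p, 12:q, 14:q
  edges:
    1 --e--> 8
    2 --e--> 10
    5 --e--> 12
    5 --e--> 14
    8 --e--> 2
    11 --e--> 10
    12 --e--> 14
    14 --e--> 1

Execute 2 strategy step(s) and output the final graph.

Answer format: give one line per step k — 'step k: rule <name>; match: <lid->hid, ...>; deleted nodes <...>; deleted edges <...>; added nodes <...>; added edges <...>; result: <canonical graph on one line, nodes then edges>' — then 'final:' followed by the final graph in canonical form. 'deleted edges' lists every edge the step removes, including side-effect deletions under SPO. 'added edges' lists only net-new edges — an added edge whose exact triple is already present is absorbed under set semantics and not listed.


step 1: rule r2; match: 0->1, 1->2, 2->10, 3->8; deleted nodes 2; deleted edges (2,10,e); (8,2,e); added nodes (none); added edges (1,10,e); (8,1,e); result: nodes: 1:q, 5:p, 7:p, 8:q, 10:q, 11:p, 12:q, 14:q edges: (1,8,e); (1,10,e); (5,12,e); (5,14,e); (8,1,e); (11,10,e); (12,14,e); (14,1,e)
step 2: rule r2; match: 0->1, 1->14, 2->8, 3->12; deleted nodes 14; deleted edges (5,14,e); (12,14,e); (14,1,e); added nodes (none); added edges (1,12,e); (12,1,e); result: nodes: 1:q, 5:p, 7:p, 8:q, 10:q, 11:p, 12:q edges: (1,8,e); (1,10,e); (1,12,e); (5,12,e); (8,1,e); (11,10,e); (12,1,e)
final:
nodes: 1:q, 5:p, 7:p, 8:q, 10:q, 11:p, 12:q
edges: (1,8,e); (1,10,e); (1,12,e); (5,12,e); (8,1,e); (11,10,e); (12,1,e)


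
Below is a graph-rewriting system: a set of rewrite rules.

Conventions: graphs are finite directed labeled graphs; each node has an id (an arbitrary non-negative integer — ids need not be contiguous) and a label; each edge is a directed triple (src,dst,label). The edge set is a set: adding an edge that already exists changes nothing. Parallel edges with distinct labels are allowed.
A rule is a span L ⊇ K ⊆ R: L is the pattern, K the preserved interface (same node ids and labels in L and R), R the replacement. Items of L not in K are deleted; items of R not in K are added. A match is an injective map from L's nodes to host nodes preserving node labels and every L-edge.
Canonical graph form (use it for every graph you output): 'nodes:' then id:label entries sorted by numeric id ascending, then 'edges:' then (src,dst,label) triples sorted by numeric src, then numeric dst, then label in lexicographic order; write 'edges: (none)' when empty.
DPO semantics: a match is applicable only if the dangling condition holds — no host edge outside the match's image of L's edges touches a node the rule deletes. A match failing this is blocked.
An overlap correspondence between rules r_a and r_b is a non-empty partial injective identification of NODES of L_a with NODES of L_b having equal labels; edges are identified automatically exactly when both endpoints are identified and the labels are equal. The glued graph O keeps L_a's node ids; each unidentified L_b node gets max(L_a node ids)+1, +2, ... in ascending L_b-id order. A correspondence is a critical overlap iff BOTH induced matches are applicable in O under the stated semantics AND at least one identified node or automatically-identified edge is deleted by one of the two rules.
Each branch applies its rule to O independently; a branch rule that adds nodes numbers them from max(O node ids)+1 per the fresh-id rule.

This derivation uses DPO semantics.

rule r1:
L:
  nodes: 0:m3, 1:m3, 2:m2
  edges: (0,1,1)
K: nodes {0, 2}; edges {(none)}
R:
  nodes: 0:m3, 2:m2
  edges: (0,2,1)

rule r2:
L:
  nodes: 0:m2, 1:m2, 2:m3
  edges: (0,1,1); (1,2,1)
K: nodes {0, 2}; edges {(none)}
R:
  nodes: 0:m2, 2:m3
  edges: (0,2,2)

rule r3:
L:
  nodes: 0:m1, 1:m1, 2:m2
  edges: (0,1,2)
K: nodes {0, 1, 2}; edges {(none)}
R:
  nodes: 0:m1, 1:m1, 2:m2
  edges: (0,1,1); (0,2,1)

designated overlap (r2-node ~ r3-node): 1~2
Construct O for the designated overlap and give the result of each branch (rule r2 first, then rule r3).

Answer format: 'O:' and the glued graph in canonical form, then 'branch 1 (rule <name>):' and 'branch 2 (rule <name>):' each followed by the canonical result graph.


O:
nodes: 0:m2, 1:m2, 2:m3, 3:m1, 4:m1
edges: (0,1,1); (1,2,1); (3,4,2)
branch 1 (rule r2):
nodes: 0:m2, 2:m3, 3:m1, 4:m1
edges: (0,2,2); (3,4,2)
branch 2 (rule r3):
nodes: 0:m2, 1:m2, 2:m3, 3:m1, 4:m1
edges: (0,1,1); (1,2,1); (3,1,1); (3,4,1)


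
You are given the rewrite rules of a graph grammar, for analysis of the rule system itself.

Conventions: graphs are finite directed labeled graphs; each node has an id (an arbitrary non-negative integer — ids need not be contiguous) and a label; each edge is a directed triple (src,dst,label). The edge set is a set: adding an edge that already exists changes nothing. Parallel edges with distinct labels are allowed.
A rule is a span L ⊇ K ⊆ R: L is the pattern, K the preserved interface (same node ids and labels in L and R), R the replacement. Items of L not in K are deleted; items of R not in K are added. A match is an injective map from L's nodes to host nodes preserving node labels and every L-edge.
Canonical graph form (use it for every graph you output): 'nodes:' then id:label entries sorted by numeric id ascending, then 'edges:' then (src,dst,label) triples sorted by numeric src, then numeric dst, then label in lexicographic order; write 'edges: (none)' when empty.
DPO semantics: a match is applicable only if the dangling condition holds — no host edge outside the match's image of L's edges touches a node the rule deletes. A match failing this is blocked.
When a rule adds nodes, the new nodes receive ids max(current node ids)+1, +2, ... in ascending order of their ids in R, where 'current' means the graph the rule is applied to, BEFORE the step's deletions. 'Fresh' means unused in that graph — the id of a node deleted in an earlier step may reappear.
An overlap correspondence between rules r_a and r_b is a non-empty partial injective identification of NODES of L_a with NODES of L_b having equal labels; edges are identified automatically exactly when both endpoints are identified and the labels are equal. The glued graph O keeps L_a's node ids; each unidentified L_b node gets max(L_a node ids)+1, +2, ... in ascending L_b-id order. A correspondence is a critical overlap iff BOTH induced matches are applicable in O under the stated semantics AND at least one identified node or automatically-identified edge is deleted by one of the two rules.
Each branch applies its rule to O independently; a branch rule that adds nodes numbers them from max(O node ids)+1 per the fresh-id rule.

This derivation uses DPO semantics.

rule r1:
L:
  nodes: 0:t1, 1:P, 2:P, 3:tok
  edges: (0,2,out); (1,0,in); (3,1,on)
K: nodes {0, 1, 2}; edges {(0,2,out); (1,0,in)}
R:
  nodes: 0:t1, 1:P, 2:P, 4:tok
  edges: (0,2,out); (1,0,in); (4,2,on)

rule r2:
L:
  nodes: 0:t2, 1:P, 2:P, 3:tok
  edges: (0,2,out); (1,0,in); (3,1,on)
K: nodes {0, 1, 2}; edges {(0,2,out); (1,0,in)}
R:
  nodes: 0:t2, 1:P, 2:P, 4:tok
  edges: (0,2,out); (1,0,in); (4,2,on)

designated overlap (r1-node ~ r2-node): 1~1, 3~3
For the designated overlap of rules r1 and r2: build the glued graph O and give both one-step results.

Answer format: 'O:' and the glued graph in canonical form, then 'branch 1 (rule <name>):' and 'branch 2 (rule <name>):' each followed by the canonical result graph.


O:
nodes: 0:t1, 1:P, 2:P, 3:tok, 4:t2, 5:P
edges: (0,2,out); (1,0,in); (1,4,in); (3,1,on); (4,5,out)
branch 1 (rule r1):
nodes: 0:t1, 1:P, 2:P, 4:t2, 5:P, 6:tok
edges: (0,2,out); (1,0,in); (1,4,in); (4,5,out); (6,2,on)
branch 2 (rule r2):
nodes: 0:t1, 1:P, 2:P, 4:t2, 5:P, 6:tok
edges: (0,2,out); (1,0,in); (1,4,in); (4,5,out); (6,5,on)


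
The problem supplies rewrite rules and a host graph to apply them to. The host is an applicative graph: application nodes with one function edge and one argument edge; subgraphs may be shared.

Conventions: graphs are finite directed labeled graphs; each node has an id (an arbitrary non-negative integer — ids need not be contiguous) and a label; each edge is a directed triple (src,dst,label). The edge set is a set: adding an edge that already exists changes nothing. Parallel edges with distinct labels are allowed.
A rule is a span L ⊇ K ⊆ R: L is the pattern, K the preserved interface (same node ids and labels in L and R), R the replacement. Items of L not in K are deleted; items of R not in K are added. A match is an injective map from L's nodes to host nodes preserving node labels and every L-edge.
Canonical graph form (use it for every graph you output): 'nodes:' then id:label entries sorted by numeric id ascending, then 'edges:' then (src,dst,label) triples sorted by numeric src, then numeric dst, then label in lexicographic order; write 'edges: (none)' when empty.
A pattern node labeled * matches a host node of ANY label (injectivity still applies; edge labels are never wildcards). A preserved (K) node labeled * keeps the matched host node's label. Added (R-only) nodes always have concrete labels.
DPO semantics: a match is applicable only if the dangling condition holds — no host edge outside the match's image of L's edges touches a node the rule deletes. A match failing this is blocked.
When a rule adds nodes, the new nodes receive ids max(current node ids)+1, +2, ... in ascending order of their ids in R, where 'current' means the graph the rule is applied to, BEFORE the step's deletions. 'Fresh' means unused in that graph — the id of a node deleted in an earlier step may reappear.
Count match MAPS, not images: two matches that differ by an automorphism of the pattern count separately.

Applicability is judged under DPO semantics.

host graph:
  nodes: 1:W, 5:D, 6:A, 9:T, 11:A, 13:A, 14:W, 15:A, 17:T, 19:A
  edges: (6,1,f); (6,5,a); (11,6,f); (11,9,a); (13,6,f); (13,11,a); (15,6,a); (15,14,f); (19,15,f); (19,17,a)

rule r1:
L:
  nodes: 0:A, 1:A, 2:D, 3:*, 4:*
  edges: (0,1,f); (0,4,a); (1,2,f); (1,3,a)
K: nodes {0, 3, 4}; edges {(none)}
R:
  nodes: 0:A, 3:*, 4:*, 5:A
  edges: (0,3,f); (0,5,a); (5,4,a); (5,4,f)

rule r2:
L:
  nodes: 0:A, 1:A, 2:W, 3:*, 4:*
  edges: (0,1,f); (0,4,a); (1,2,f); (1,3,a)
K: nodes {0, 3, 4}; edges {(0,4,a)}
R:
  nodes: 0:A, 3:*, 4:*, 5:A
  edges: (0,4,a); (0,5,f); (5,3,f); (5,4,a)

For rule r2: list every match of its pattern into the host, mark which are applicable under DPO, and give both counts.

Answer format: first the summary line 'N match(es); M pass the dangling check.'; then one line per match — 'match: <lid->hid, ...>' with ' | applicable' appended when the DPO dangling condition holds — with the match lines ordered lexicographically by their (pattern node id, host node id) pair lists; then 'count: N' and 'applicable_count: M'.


3 match(es); 1 pass the dangling check.
match: 0->11, 1->6, 2->1, 3->5, 4->9
match: 0->13, 1->6, 2->1, 3->5, 4->11
match: 0->19, 1->15, 2->14, 3->6, 4->17 | applicable
count: 3
applicable_count: 1


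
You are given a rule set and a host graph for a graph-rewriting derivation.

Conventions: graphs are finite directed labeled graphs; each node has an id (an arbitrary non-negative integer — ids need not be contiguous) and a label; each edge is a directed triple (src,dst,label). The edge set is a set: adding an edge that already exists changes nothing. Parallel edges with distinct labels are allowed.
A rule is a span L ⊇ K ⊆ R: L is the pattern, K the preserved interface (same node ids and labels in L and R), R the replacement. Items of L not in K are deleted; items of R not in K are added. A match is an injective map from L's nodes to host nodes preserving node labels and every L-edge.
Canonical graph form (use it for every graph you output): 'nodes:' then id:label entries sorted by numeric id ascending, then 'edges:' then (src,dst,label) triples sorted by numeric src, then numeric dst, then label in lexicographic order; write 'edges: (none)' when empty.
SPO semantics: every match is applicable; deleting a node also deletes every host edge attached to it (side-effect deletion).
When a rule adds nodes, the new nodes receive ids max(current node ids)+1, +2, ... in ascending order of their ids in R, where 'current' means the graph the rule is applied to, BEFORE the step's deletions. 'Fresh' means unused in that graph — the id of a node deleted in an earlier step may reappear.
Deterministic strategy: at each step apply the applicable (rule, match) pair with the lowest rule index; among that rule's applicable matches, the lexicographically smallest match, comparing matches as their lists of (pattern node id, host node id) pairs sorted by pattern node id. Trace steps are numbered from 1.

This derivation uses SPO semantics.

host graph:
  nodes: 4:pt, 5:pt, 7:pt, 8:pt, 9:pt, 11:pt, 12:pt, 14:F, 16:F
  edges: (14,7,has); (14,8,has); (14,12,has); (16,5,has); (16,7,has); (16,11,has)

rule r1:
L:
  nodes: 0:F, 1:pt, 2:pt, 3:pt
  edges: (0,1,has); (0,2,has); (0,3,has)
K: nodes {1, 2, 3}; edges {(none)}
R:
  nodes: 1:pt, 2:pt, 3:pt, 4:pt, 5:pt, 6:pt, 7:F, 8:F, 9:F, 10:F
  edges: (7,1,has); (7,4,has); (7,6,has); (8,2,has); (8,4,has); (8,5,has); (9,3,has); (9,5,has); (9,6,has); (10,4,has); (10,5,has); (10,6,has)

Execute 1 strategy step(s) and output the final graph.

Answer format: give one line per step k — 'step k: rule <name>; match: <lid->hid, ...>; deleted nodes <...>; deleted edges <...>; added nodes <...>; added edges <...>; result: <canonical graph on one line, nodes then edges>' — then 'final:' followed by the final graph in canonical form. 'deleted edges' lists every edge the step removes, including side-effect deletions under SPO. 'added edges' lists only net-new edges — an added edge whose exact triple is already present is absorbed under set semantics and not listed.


step 1: rule r1; match: 0->14, 1->7, 2->8, 3->12; deleted nodes 14; deleted edges (14,7,has); (14,8,has); (14,12,has); added nodes 17, 18, 19, 20, 21, 22, 23; added edges (20,7,has); (20,17,has); (20,19,has); (21,8,has); (21,17,has); (21,18,has); (22,12,has); (22,18,has); (22,19,has); (23,17,has); (23,18,has); (23,19,has); result: nodes: 4:pt, 5:pt, 7:pt, 8:pt, 9:pt, 11:pt, 12:pt, 16:F, 17:pt, 18:pt, 19:pt, 20:F, 21:F, 22:F, 23:F edges: (16,5,has); (16,7,has); (16,11,has); (20,7,has); (20,17,has); (20,19,has); (21,8,has); (21,17,has); (21,18,has); (22,12,has); (22,18,has); (22,19,has); (23,17,has); (23,18,has); (23,19,has)
final:
nodes: 4:pt, 5:pt, 7:pt, 8:pt, 9:pt, 11:pt, 12:pt, 16:F, 17:pt, 18:pt, 19:pt, 20:F, 21:F, 22:F, 23:F
edges: (16,5,has); (16,7,has); (16,11,has); (20,7,has); (20,17,has); (20,19,has); (21,8,has); (21,17,has); (21,18,has); (22,12,has); (22,18,has); (22,19,has); (23,17,has); (23,18,has); (23,19,has)


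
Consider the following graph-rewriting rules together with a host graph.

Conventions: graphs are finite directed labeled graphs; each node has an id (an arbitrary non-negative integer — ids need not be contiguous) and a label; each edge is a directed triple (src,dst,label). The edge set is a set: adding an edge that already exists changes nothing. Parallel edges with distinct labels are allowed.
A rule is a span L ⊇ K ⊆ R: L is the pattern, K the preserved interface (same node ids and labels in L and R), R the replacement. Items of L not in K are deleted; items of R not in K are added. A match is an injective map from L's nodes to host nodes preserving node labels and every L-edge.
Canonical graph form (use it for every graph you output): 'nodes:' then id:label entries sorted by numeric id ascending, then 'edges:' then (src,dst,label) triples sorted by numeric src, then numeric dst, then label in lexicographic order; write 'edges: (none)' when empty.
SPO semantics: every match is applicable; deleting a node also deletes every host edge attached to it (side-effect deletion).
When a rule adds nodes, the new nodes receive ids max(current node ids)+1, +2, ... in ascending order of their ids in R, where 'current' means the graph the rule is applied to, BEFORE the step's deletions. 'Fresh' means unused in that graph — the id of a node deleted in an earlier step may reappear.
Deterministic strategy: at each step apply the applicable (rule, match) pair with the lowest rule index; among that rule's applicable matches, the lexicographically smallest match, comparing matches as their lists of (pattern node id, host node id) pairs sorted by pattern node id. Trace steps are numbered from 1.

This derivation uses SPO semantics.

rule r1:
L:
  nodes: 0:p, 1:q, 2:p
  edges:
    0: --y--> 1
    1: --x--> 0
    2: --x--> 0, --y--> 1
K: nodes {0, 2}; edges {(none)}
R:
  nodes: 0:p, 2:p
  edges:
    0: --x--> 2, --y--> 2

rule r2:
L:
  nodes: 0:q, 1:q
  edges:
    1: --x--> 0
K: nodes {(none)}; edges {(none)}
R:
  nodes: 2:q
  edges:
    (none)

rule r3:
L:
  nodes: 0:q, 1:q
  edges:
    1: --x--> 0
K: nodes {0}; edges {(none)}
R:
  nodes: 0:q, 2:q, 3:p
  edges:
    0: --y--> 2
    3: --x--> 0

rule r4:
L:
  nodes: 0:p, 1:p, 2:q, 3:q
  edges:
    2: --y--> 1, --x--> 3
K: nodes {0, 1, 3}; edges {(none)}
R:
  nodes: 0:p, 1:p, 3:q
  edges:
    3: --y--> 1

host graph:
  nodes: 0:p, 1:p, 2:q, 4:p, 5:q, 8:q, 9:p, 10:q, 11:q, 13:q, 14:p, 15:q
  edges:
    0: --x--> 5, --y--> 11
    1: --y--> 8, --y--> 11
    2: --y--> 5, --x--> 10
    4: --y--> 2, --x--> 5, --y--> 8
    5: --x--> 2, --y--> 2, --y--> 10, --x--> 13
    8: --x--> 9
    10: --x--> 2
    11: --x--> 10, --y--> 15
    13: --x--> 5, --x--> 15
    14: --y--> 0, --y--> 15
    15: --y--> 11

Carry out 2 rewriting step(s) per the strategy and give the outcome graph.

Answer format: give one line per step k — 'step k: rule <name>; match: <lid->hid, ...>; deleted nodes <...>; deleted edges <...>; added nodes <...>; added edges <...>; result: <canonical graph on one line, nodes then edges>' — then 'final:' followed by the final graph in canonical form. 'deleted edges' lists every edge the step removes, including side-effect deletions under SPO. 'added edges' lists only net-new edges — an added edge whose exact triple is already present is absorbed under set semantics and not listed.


step 1: rule r2; match: 0->2, 1->5; deleted nodes 2, 5; deleted edges (0,5,x); (2,5,y); (2,10,x); (4,2,y); (4,5,x); (5,2,x); (5,2,y); (5,10,y); (5,13,x); (10,2,x); (13,5,x); added nodes 16; added edges (none); result: nodes: 0:p, 1:p, 4:p, 8:q, 9:p, 10:q, 11:q, 13:q, 14:p, 15:q, 16:q edges: (0,11,y); (1,8,y); (1,11,y); (4,8,y); (8,9,x); (11,10,x); (11,15,y); (13,15,x); (14,0,y); (14,15,y); (15,11,y)
step 2: rule r2; match: 0->10, 1->11; deleted nodes 10, 11; deleted edges (0,11,y); (1,11,y); (11,10,x); (11,15,y); (15,11,y); added nodes 17; added edges (none); result: nodes: 0:p, 1:p, 4:p, 8:q, 9:p, 13:q, 14:p, 15:q, 16:q, 17:q edges: (1,8,y); (4,8,y); (8,9,x); (13,15,x); (14,0,y); (14,15,y)
final:
nodes: 0:p, 1:p, 4:p, 8:q, 9:p, 13:q, 14:p, 15:q, 16:q, 17:q
edges: (1,8,y); (4,8,y); (8,9,x); (13,15,x); (14,0,y); (14,15,y)
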